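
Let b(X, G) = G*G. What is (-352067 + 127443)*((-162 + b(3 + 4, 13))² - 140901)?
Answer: 31638739648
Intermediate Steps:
b(X, G) = G²
(-352067 + 127443)*((-162 + b(3 + 4, 13))² - 140901) = (-352067 + 127443)*((-162 + 13²)² - 140901) = -224624*((-162 + 169)² - 140901) = -224624*(7² - 140901) = -224624*(49 - 140901) = -224624*(-140852) = 31638739648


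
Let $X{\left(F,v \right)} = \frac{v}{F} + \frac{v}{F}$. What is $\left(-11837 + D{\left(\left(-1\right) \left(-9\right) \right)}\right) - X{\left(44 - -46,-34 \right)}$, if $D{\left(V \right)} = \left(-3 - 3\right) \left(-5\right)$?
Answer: $- \frac{531281}{45} \approx -11806.0$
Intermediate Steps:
$X{\left(F,v \right)} = \frac{2 v}{F}$
$D{\left(V \right)} = 30$ ($D{\left(V \right)} = \left(-6\right) \left(-5\right) = 30$)
$\left(-11837 + D{\left(\left(-1\right) \left(-9\right) \right)}\right) - X{\left(44 - -46,-34 \right)} = \left(-11837 + 30\right) - 2 \left(-34\right) \frac{1}{44 - -46} = -11807 - 2 \left(-34\right) \frac{1}{44 + 46} = -11807 - 2 \left(-34\right) \frac{1}{90} = -11807 - - \frac{34}{45} = -11807 + \frac{34}{45} = - \frac{531281}{45}$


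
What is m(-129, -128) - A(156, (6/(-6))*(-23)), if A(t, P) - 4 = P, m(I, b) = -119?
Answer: -146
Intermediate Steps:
A(t, P) = 4 + P
m(-129, -128) - A(156, (6/(-6))*(-23)) = -119 - (4 + (6/(-6))*(-23)) = -119 - (4 + (6*(-⅙))*(-23)) = -119 - (4 - 1*(-23)) = -119 - (4 + 23) = -119 - 1*27 = -119 - 27 = -146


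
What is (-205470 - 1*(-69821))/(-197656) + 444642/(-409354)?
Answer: -1470804473/3677785192 ≈ -0.39992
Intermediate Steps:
(-205470 - 1*(-69821))/(-197656) + 444642/(-409354) = (-205470 + 69821)*(-1/197656) + 444642*(-1/409354) = -135649*(-1/197656) - 20211/18607 = 135649/197656 - 20211/18607 = -1470804473/3677785192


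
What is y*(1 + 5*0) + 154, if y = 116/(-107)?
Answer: 16362/107 ≈ 152.92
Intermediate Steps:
y = -116/107 (y = 116*(-1/107) = -116/107 ≈ -1.0841)
y*(1 + 5*0) + 154 = -116*(1 + 5*0)/107 + 154 = -116*(1 + 0)/107 + 154 = -116/107*1 + 154 = -116/107 + 154 = 16362/107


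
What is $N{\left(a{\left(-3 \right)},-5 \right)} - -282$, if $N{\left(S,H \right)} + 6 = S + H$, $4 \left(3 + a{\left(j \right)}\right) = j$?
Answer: $\frac{1069}{4} \approx 267.25$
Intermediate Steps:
$a{\left(j \right)} = -3 + \frac{j}{4}$
$N{\left(S,H \right)} = -6 + H + S$ ($N{\left(S,H \right)} = -6 + \left(S + H\right) = -6 + \left(H + S\right) = -6 + H + S$)
$N{\left(a{\left(-3 \right)},-5 \right)} - -282 = \left(-6 - 5 + \left(-3 + \frac{1}{4} \left(-3\right)\right)\right) - -282 = \left(-6 - 5 - \frac{15}{4}\right) + 282 = - \frac{59}{4} + 282 = \frac{1069}{4}$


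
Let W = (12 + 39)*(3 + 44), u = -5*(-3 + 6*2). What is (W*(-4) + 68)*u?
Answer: 428400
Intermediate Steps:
u = -45 (u = -5*(-3 + 12) = -5*9 = -45)
W = 2397 (W = 51*47 = 2397)
(W*(-4) + 68)*u = (2397*(-4) + 68)*(-45) = (-9588 + 68)*(-45) = -9520*(-45) = 428400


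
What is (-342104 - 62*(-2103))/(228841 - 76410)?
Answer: -211718/152431 ≈ -1.3889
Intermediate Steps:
(-342104 - 62*(-2103))/(228841 - 76410) = (-342104 + 130386)/152431 = -211718*1/152431 = -211718/152431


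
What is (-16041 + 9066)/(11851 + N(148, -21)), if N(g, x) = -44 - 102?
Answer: -1395/2341 ≈ -0.59590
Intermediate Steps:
N(g, x) = -146
(-16041 + 9066)/(11851 + N(148, -21)) = (-16041 + 9066)/(11851 - 146) = -6975/11705 = -6975*1/11705 = -1395/2341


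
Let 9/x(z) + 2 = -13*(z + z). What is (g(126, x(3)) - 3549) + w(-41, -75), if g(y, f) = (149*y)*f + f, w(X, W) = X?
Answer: -91235/16 ≈ -5702.2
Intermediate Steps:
x(z) = 9/(-2 - 26*z) (x(z) = 9/(-2 - 13*(z + z)) = 9/(-2 - 26*z))
g(y, f) = f + 149*f*y (g(y, f) = 149*f*y + f = f + 149*f*y)
(g(126, x(3)) - 3549) + w(-41, -75) = ((-9/(2 + 26*3))*(1 + 149*126) - 3549) - 41 = ((-9/(2 + 78))*(1 + 18774) - 3549) - 41 = (-9/80*18775 - 3549) - 41 = (-33795/16 - 3549) - 41 = -90579/16 - 41 = -91235/16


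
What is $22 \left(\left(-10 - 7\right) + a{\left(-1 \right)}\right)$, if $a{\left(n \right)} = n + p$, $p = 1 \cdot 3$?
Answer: $-330$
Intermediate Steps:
$p = 3$
$a{\left(n \right)} = 3 + n$ ($a{\left(n \right)} = n + 3 = 3 + n$)
$22 \left(\left(-10 - 7\right) + a{\left(-1 \right)}\right) = 22 \left(\left(-10 - 7\right) + \left(3 - 1\right)\right) = 22 \left(\left(-10 - 7\right) + 2\right) = 22 \left(-17 + 2\right) = 22 \left(-15\right) = -330$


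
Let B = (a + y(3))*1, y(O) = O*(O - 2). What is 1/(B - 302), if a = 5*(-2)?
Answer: -1/309 ≈ -0.0032362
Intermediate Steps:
a = -10
y(O) = O*(-2 + O)
B = -7 (B = (-10 + 3*(-2 + 3))*1 = (-10 + 3*1)*1 = (-10 + 3)*1 = -7*1 = -7)
1/(B - 302) = 1/(-7 - 302) = 1/(-309) = -1/309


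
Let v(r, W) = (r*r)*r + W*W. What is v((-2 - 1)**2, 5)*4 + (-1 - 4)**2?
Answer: 3041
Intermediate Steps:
v(r, W) = W**2 + r**3 (v(r, W) = r**2*r + W**2 = r**3 + W**2 = W**2 + r**3)
v((-2 - 1)**2, 5)*4 + (-1 - 4)**2 = (5**2 + ((-2 - 1)**2)**3)*4 + (-1 - 4)**2 = (25 + ((-3)**2)**3)*4 + (-5)**2 = (25 + 9**3)*4 + 25 = (25 + 729)*4 + 25 = 754*4 + 25 = 3016 + 25 = 3041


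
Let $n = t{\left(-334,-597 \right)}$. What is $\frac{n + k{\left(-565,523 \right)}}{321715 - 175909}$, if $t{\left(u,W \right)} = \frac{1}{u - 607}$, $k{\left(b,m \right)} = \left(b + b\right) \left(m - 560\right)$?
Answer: $\frac{13114403}{45734482} \approx 0.28675$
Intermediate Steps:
$k{\left(b,m \right)} = 2 b \left(-560 + m\right)$
$t{\left(u,W \right)} = \frac{1}{-607 + u}$
$n = - \frac{1}{941}$ ($n = \frac{1}{-607 - 334} = \frac{1}{-941} = - \frac{1}{941} \approx -0.0010627$)
$\frac{n + k{\left(-565,523 \right)}}{321715 - 175909} = \frac{- \frac{1}{941} + 2 \left(-565\right) \left(-560 + 523\right)}{321715 - 175909} = \frac{- \frac{1}{941} + 2 \left(-565\right) \left(-37\right)}{145806} = \left(- \frac{1}{941} + 41810\right) \frac{1}{145806} = \frac{39343209}{941} \cdot \frac{1}{145806} = \frac{13114403}{45734482}$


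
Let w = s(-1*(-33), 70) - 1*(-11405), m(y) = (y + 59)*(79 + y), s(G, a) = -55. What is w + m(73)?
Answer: 31414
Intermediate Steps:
m(y) = (59 + y)*(79 + y)
w = 11350 (w = -55 - 1*(-11405) = -55 + 11405 = 11350)
w + m(73) = 11350 + (4661 + 73² + 138*73) = 11350 + (4661 + 5329 + 10074) = 11350 + 20064 = 31414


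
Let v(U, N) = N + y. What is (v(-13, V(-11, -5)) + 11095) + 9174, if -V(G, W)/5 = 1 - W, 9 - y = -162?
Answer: 20410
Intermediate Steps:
y = 171 (y = 9 - 1*(-162) = 9 + 162 = 171)
V(G, W) = -5 + 5*W (V(G, W) = -5*(1 - W) = -5 + 5*W)
v(U, N) = 171 + N (v(U, N) = N + 171 = 171 + N)
(v(-13, V(-11, -5)) + 11095) + 9174 = ((171 + (-5 + 5*(-5))) + 11095) + 9174 = ((171 + (-5 - 25)) + 11095) + 9174 = ((171 - 30) + 11095) + 9174 = (141 + 11095) + 9174 = 11236 + 9174 = 20410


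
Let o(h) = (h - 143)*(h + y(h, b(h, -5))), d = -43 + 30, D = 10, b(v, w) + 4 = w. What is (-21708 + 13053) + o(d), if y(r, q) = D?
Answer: -8187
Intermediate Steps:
b(v, w) = -4 + w
d = -13
y(r, q) = 10
o(h) = (-143 + h)*(10 + h) (o(h) = (h - 143)*(h + 10) = (-143 + h)*(10 + h))
(-21708 + 13053) + o(d) = (-21708 + 13053) + (-1430 + (-13)² - 133*(-13)) = -8655 + (-1430 + 169 + 1729) = -8655 + 468 = -8187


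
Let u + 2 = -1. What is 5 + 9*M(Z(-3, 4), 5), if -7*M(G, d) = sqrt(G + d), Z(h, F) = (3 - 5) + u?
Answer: 5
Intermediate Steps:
u = -3 (u = -2 - 1 = -3)
Z(h, F) = -5 (Z(h, F) = (3 - 5) - 3 = -2 - 3 = -5)
M(G, d) = -sqrt(G + d)/7
5 + 9*M(Z(-3, 4), 5) = 5 + 9*(-sqrt(-5 + 5)/7) = 5 + 9*(-sqrt(0)/7) = 5 + 9*(-1/7*0) = 5 + 9*0 = 5 + 0 = 5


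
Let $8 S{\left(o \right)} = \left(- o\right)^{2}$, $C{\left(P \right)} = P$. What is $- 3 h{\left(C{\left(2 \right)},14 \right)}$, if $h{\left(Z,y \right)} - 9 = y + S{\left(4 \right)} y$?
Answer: $-153$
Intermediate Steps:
$S{\left(o \right)} = \frac{o^{2}}{8}$ ($S{\left(o \right)} = \frac{\left(- o\right)^{2}}{8} = \frac{o^{2}}{8}$)
$h{\left(Z,y \right)} = 9 + 3 y$ ($h{\left(Z,y \right)} = 9 + \left(y + \frac{4^{2}}{8} y\right) = 9 + \left(y + \frac{1}{8} \cdot 16 y\right) = 9 + \left(y + 2 y\right) = 9 + 3 y$)
$- 3 h{\left(C{\left(2 \right)},14 \right)} = - 3 \left(9 + 3 \cdot 14\right) = - 3 \left(9 + 42\right) = \left(-3\right) 51 = -153$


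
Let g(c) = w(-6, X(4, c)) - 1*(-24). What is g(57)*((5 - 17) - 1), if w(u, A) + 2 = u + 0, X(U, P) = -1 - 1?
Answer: -208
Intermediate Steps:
X(U, P) = -2
w(u, A) = -2 + u (w(u, A) = -2 + (u + 0) = -2 + u)
g(c) = 16 (g(c) = (-2 - 6) - 1*(-24) = -8 + 24 = 16)
g(57)*((5 - 17) - 1) = 16*((5 - 17) - 1) = 16*(-12 - 1) = 16*(-13) = -208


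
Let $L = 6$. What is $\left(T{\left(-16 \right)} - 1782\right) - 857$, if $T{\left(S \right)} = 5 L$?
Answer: $-2609$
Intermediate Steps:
$T{\left(S \right)} = 30$ ($T{\left(S \right)} = 5 \cdot 6 = 30$)
$\left(T{\left(-16 \right)} - 1782\right) - 857 = \left(30 - 1782\right) - 857 = -1752 - 857 = -2609$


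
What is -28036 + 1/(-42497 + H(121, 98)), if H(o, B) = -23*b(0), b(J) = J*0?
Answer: -1191445893/42497 ≈ -28036.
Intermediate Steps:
b(J) = 0
H(o, B) = 0 (H(o, B) = -23*0 = 0)
-28036 + 1/(-42497 + H(121, 98)) = -28036 + 1/(-42497 + 0) = -28036 + 1/(-42497) = -28036 - 1/42497 = -1191445893/42497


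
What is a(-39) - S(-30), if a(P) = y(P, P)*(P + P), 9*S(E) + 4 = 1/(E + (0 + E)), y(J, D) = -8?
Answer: 337201/540 ≈ 624.45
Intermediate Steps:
S(E) = -4/9 + 1/(18*E) (S(E) = -4/9 + 1/(9*(E + (0 + E))) = -4/9 + 1/(9*(E + E)) = -4/9 + 1/(9*((2*E))) = -4/9 + (1/(2*E))/9 = -4/9 + 1/(18*E))
a(P) = -16*P (a(P) = -8*(P + P) = -16*P)
a(-39) - S(-30) = -16*(-39) - (1 - 8*(-30))/(18*(-30)) = 624 - (-1)*(1 + 240)/(18*30) = 624 - (-1)*241/(18*30) = 624 - 1*(-241/540) = 624 + 241/540 = 337201/540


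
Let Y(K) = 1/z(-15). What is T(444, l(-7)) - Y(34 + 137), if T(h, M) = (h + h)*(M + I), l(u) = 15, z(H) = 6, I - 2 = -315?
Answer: -1587745/6 ≈ -2.6462e+5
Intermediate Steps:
I = -313 (I = 2 - 315 = -313)
Y(K) = ⅙ (Y(K) = 1/6 = ⅙)
T(h, M) = 2*h*(-313 + M) (T(h, M) = (h + h)*(M - 313) = (2*h)*(-313 + M) = 2*h*(-313 + M))
T(444, l(-7)) - Y(34 + 137) = 2*444*(-313 + 15) - 1*⅙ = 2*444*(-298) - ⅙ = -264624 - ⅙ = -1587745/6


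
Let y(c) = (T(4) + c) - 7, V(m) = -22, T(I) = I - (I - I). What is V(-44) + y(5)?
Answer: -20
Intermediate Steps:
T(I) = I (T(I) = I - 1*0 = I + 0 = I)
y(c) = -3 + c (y(c) = (4 + c) - 7 = -3 + c)
V(-44) + y(5) = -22 + (-3 + 5) = -22 + 2 = -20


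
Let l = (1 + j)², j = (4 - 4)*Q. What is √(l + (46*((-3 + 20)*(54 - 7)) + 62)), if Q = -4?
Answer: √36817 ≈ 191.88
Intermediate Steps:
j = 0 (j = (4 - 4)*(-4) = 0*(-4) = 0)
l = 1 (l = (1 + 0)² = 1² = 1)
√(l + (46*((-3 + 20)*(54 - 7)) + 62)) = √(1 + (46*((-3 + 20)*(54 - 7)) + 62)) = √(1 + (46*(17*47) + 62)) = √(1 + (46*799 + 62)) = √(1 + (36754 + 62)) = √(1 + 36816) = √36817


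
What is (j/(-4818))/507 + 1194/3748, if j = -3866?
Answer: 732776153/2288834262 ≈ 0.32015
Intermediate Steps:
(j/(-4818))/507 + 1194/3748 = -3866/(-4818)/507 + 1194/3748 = -3866*(-1/4818)*(1/507) + 1194*(1/3748) = (1933/2409)*(1/507) + 597/1874 = 1933/1221363 + 597/1874 = 732776153/2288834262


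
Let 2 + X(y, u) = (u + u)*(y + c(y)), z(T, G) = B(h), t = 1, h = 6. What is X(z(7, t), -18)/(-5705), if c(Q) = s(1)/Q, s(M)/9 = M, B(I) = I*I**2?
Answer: 15559/11410 ≈ 1.3636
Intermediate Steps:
B(I) = I**3
s(M) = 9*M
z(T, G) = 216 (z(T, G) = 6**3 = 216)
c(Q) = 9/Q (c(Q) = (9*1)/Q = 9/Q)
X(y, u) = -2 + 2*u*(y + 9/y) (X(y, u) = -2 + (u + u)*(y + 9/y) = -2 + (2*u)*(y + 9/y) = -2 + 2*u*(y + 9/y))
X(z(7, t), -18)/(-5705) = (-2 + 2*(-18)*216 + 18*(-18)/216)/(-5705) = (-2 - 7776 + 18*(-18)*(1/216))*(-1/5705) = (-2 - 7776 - 3/2)*(-1/5705) = -15559/2*(-1/5705) = 15559/11410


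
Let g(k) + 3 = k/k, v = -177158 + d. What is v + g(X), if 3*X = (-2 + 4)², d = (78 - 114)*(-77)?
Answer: -174388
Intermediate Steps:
d = 2772 (d = -36*(-77) = 2772)
v = -174386 (v = -177158 + 2772 = -174386)
X = 4/3 (X = (-2 + 4)²/3 = (⅓)*2² = (⅓)*4 = 4/3 ≈ 1.3333)
g(k) = -2 (g(k) = -3 + k/k = -3 + 1 = -2)
v + g(X) = -174386 - 2 = -174388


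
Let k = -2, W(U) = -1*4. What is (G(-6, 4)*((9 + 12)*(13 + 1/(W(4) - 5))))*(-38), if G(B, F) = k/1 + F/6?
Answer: 123424/9 ≈ 13714.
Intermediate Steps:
W(U) = -4
G(B, F) = -2 + F/6 (G(B, F) = -2/1 + F/6 = -2*1 + F*(⅙) = -2 + F/6)
(G(-6, 4)*((9 + 12)*(13 + 1/(W(4) - 5))))*(-38) = ((-2 + (⅙)*4)*((9 + 12)*(13 + 1/(-4 - 5))))*(-38) = ((-2 + ⅔)*(21*(13 + 1/(-9))))*(-38) = -28*(13 - ⅑)*(-38) = -28*116/9*(-38) = -4/3*812/3*(-38) = -3248/9*(-38) = 123424/9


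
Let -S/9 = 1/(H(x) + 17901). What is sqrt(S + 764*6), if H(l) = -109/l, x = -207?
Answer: sqrt(4093756593321)/29884 ≈ 67.705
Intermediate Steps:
S = -1863/3705616 (S = -9/(-109/(-207) + 17901) = -9/(-109*(-1/207) + 17901) = -9/(109/207 + 17901) = -9/3705616/207 = -9*207/3705616 = -1863/3705616 ≈ -0.00050275)
sqrt(S + 764*6) = sqrt(-1863/3705616 + 764*6) = sqrt(-1863/3705616 + 4584) = sqrt(16986541881/3705616) = sqrt(4093756593321)/29884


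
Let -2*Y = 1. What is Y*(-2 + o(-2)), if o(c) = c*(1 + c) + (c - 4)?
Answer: 3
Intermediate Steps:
Y = -½ (Y = -½*1 = -½ ≈ -0.50000)
o(c) = -4 + c + c*(1 + c) (o(c) = c*(1 + c) + (-4 + c) = -4 + c + c*(1 + c))
Y*(-2 + o(-2)) = -(-2 + (-4 + (-2)² + 2*(-2)))/2 = -(-2 + (-4 + 4 - 4))/2 = -(-2 - 4)/2 = -½*(-6) = 3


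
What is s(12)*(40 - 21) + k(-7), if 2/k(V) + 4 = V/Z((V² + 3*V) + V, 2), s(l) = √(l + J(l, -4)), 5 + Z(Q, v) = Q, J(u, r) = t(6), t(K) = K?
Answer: -32/71 + 57*√2 ≈ 80.159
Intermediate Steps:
J(u, r) = 6
Z(Q, v) = -5 + Q
s(l) = √(6 + l) (s(l) = √(l + 6) = √(6 + l))
k(V) = 2/(-4 + V/(-5 + V² + 4*V)) (k(V) = 2/(-4 + V/(-5 + ((V² + 3*V) + V))) = 2/(-4 + V/(-5 + (V² + 4*V))) = 2/(-4 + V/(-5 + V² + 4*V)))
s(12)*(40 - 21) + k(-7) = √(6 + 12)*(40 - 21) + 2*(-5 - 7*(4 - 7))/(20 - 7 - 4*(-7)*(4 - 7)) = √18*19 + 2*(-5 - 7*(-3))/(20 - 7 - 4*(-7)*(-3)) = (3*√2)*19 + 2*(-5 + 21)/(20 - 7 - 84) = 57*√2 + 2*16/(-71) = 57*√2 + 2*(-1/71)*16 = 57*√2 - 32/71 = -32/71 + 57*√2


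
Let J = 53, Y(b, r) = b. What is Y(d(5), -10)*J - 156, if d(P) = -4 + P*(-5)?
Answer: -1693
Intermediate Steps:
d(P) = -4 - 5*P
Y(d(5), -10)*J - 156 = (-4 - 5*5)*53 - 156 = (-4 - 25)*53 - 156 = -29*53 - 156 = -1537 - 156 = -1693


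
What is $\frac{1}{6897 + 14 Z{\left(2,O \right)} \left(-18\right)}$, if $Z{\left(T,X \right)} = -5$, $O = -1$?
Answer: $\frac{1}{8157} \approx 0.00012259$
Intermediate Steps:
$\frac{1}{6897 + 14 Z{\left(2,O \right)} \left(-18\right)} = \frac{1}{6897 + 14 \left(-5\right) \left(-18\right)} = \frac{1}{6897 - -1260} = \frac{1}{6897 + 1260} = \frac{1}{8157}$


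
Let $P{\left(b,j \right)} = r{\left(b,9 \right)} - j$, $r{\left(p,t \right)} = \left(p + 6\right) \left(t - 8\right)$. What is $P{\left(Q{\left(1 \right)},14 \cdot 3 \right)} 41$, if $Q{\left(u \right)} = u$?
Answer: $-1435$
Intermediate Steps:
$r{\left(p,t \right)} = \left(-8 + t\right) \left(6 + p\right)$ ($r{\left(p,t \right)} = \left(6 + p\right) \left(-8 + t\right) = \left(-8 + t\right) \left(6 + p\right)$)
$P{\left(b,j \right)} = 6 + b - j$ ($P{\left(b,j \right)} = \left(-48 - 8 b + 6 \cdot 9 + b 9\right) - j = \left(-48 - 8 b + 54 + 9 b\right) - j = \left(6 + b\right) - j = 6 + b - j$)
$P{\left(Q{\left(1 \right)},14 \cdot 3 \right)} 41 = \left(6 + 1 - 14 \cdot 3\right) 41 = \left(6 + 1 - 42\right) 41 = \left(-35\right) 41 = -1435$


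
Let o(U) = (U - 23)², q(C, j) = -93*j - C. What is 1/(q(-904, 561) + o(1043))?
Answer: 1/989131 ≈ 1.0110e-6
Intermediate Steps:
q(C, j) = -C - 93*j
o(U) = (-23 + U)²
1/(q(-904, 561) + o(1043)) = 1/((-1*(-904) - 93*561) + (-23 + 1043)²) = 1/((904 - 52173) + 1020²) = 1/(-51269 + 1040400) = 1/989131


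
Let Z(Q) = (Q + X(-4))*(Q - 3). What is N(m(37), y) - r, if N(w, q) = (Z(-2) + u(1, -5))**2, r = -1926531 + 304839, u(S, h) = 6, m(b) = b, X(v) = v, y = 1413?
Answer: 1622988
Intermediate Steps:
Z(Q) = (-4 + Q)*(-3 + Q) (Z(Q) = (Q - 4)*(Q - 3) = (-4 + Q)*(-3 + Q))
r = -1621692
N(w, q) = 1296 (N(w, q) = ((12 + (-2)**2 - 7*(-2)) + 6)**2 = ((12 + 4 + 14) + 6)**2 = (30 + 6)**2 = 36**2 = 1296)
N(m(37), y) - r = 1296 - 1*(-1621692) = 1296 + 1621692 = 1622988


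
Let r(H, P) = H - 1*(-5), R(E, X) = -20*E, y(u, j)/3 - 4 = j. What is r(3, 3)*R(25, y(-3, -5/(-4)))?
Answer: -4000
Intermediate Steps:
y(u, j) = 12 + 3*j
r(H, P) = 5 + H (r(H, P) = H + 5 = 5 + H)
r(3, 3)*R(25, y(-3, -5/(-4))) = (5 + 3)*(-20*25) = 8*(-500) = -4000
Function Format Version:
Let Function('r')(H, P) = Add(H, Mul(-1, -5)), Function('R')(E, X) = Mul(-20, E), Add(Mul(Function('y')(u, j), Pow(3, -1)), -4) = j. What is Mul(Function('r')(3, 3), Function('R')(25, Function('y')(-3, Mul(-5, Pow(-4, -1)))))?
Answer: -4000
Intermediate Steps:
Function('y')(u, j) = Add(12, Mul(3, j))
Function('r')(H, P) = Add(5, H) (Function('r')(H, P) = Add(H, 5) = Add(5, H))
Mul(Function('r')(3, 3), Function('R')(25, Function('y')(-3, Mul(-5, Pow(-4, -1))))) = Mul(Add(5, 3), Mul(-20, 25)) = Mul(8, -500) = -4000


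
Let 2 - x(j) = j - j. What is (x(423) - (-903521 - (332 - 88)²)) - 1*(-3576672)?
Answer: 4539731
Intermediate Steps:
x(j) = 2 (x(j) = 2 - (j - j) = 2 - 1*0 = 2 + 0 = 2)
(x(423) - (-903521 - (332 - 88)²)) - 1*(-3576672) = (2 - (-903521 - (332 - 88)²)) - 1*(-3576672) = (2 - (-903521 - 1*244²)) + 3576672 = (2 - (-903521 - 1*59536)) + 3576672 = (2 - (-903521 - 59536)) + 3576672 = (2 - 1*(-963057)) + 3576672 = (2 + 963057) + 3576672 = 963059 + 3576672 = 4539731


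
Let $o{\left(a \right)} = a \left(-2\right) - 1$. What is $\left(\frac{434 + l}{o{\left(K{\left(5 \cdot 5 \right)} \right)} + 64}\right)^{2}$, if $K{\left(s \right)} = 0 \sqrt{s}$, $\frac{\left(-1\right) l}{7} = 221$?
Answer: $\frac{2809}{9} \approx 312.11$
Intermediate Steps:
$l = -1547$ ($l = \left(-7\right) 221 = -1547$)
$K{\left(s \right)} = 0$
$o{\left(a \right)} = -1 - 2 a$ ($o{\left(a \right)} = - 2 a - 1 = -1 - 2 a$)
$\left(\frac{434 + l}{o{\left(K{\left(5 \cdot 5 \right)} \right)} + 64}\right)^{2} = \left(\frac{434 - 1547}{\left(-1 - 0\right) + 64}\right)^{2} = \left(- \frac{1113}{\left(-1 + 0\right) + 64}\right)^{2} = \left(- \frac{1113}{-1 + 64}\right)^{2} = \left(- \frac{1113}{63}\right)^{2} = \left(\left(-1113\right) \frac{1}{63}\right)^{2} = \left(- \frac{53}{3}\right)^{2} = \frac{2809}{9}$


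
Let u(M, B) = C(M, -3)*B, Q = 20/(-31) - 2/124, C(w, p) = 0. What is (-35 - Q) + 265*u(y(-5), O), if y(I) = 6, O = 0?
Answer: -2129/62 ≈ -34.339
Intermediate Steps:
Q = -41/62 (Q = 20*(-1/31) - 2*1/124 = -20/31 - 1/62 = -41/62 ≈ -0.66129)
u(M, B) = 0 (u(M, B) = 0*B = 0)
(-35 - Q) + 265*u(y(-5), O) = (-35 - 1*(-41/62)) + 265*0 = (-35 + 41/62) + 0 = -2129/62 + 0 = -2129/62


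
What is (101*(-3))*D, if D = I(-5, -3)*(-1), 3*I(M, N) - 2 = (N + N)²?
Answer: 3838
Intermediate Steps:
I(M, N) = ⅔ + 4*N²/3 (I(M, N) = ⅔ + (N + N)²/3 = ⅔ + (2*N)²/3 = ⅔ + (4*N²)/3 = ⅔ + 4*N²/3)
D = -38/3 (D = (⅔ + (4/3)*(-3)²)*(-1) = (⅔ + (4/3)*9)*(-1) = (⅔ + 12)*(-1) = (38/3)*(-1) = -38/3 ≈ -12.667)
(101*(-3))*D = (101*(-3))*(-38/3) = -303*(-38/3) = 3838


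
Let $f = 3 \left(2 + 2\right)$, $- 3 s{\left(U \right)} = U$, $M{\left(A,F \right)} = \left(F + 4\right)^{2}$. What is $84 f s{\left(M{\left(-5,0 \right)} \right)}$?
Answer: $-5376$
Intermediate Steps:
$M{\left(A,F \right)} = \left(4 + F\right)^{2}$
$s{\left(U \right)} = - \frac{U}{3}$
$f = 12$ ($f = 3 \cdot 4 = 12$)
$84 f s{\left(M{\left(-5,0 \right)} \right)} = 84 \cdot 12 \left(- \frac{\left(4 + 0\right)^{2}}{3}\right) = 1008 \left(- \frac{4^{2}}{3}\right) = 1008 \left(\left(- \frac{1}{3}\right) 16\right) = 1008 \left(- \frac{16}{3}\right) = -5376$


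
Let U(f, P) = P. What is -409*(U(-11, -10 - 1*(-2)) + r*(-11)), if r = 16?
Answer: 75256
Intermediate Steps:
-409*(U(-11, -10 - 1*(-2)) + r*(-11)) = -409*((-10 - 1*(-2)) + 16*(-11)) = -409*((-10 + 2) - 176) = -409*(-8 - 176) = -409*(-184) = 75256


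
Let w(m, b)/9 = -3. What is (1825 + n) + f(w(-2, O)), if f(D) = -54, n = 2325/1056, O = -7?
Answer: 624167/352 ≈ 1773.2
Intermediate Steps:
w(m, b) = -27 (w(m, b) = 9*(-3) = -27)
n = 775/352 (n = 2325*(1/1056) = 775/352 ≈ 2.2017)
(1825 + n) + f(w(-2, O)) = (1825 + 775/352) - 54 = 643175/352 - 54 = 624167/352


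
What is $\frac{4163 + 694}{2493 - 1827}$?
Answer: $\frac{1619}{222} \approx 7.2928$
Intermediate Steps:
$\frac{4163 + 694}{2493 - 1827} = \frac{4857}{666} = 4857 \cdot \frac{1}{666} = \frac{1619}{222}$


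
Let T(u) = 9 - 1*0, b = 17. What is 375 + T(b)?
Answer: 384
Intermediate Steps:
T(u) = 9 (T(u) = 9 + 0 = 9)
375 + T(b) = 375 + 9 = 384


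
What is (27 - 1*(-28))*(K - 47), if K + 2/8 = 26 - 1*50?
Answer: -15675/4 ≈ -3918.8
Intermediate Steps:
K = -97/4 (K = -¼ + (26 - 1*50) = -¼ + (26 - 50) = -¼ - 24 = -97/4 ≈ -24.250)
(27 - 1*(-28))*(K - 47) = (27 - 1*(-28))*(-97/4 - 47) = (27 + 28)*(-285/4) = 55*(-285/4) = -15675/4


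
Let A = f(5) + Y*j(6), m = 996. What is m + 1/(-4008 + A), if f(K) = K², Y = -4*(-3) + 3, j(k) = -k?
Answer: 4056707/4073 ≈ 996.00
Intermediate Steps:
Y = 15 (Y = 12 + 3 = 15)
A = -65 (A = 5² + 15*(-1*6) = 25 + 15*(-6) = 25 - 90 = -65)
m + 1/(-4008 + A) = 996 + 1/(-4008 - 65) = 996 + 1/(-4073) = 996 - 1/4073 = 4056707/4073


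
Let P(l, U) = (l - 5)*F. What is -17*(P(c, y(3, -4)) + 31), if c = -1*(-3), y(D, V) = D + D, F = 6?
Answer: -323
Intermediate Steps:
y(D, V) = 2*D
c = 3
P(l, U) = -30 + 6*l (P(l, U) = (l - 5)*6 = (-5 + l)*6 = -30 + 6*l)
-17*(P(c, y(3, -4)) + 31) = -17*((-30 + 6*3) + 31) = -17*((-30 + 18) + 31) = -17*(-12 + 31) = -17*19 = -323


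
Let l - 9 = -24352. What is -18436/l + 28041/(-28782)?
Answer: -354259/1633194 ≈ -0.21691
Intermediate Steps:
l = -24343 (l = 9 - 24352 = -24343)
-18436/l + 28041/(-28782) = -18436/(-24343) + 28041/(-28782) = -18436*(-1/24343) + 28041*(-1/28782) = 1676/2213 - 719/738 = -354259/1633194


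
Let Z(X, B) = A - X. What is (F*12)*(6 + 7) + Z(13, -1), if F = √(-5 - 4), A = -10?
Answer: -23 + 468*I ≈ -23.0 + 468.0*I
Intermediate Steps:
F = 3*I (F = √(-9) = 3*I ≈ 3.0*I)
Z(X, B) = -10 - X
(F*12)*(6 + 7) + Z(13, -1) = ((3*I)*12)*(6 + 7) + (-10 - 1*13) = (36*I)*13 + (-10 - 13) = 468*I - 23 = -23 + 468*I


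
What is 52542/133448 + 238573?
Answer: 2274081589/9532 ≈ 2.3857e+5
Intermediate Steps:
52542/133448 + 238573 = 52542*(1/133448) + 238573 = 3753/9532 + 238573 = 2274081589/9532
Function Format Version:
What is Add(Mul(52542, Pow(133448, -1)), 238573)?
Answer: Rational(2274081589, 9532) ≈ 2.3857e+5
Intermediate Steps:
Add(Mul(52542, Pow(133448, -1)), 238573) = Add(Mul(52542, Rational(1, 133448)), 238573) = Add(Rational(3753, 9532), 238573) = Rational(2274081589, 9532)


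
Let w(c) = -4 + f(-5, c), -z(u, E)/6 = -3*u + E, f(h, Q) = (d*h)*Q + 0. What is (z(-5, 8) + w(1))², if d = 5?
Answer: 27889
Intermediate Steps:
f(h, Q) = 5*Q*h (f(h, Q) = (5*h)*Q + 0 = 5*Q*h + 0 = 5*Q*h)
z(u, E) = -6*E + 18*u (z(u, E) = -6*(-3*u + E) = -6*(E - 3*u) = -6*E + 18*u)
w(c) = -4 - 25*c (w(c) = -4 + 5*c*(-5) = -4 - 25*c)
(z(-5, 8) + w(1))² = ((-6*8 + 18*(-5)) + (-4 - 25*1))² = ((-48 - 90) + (-4 - 25))² = (-138 - 29)² = (-167)² = 27889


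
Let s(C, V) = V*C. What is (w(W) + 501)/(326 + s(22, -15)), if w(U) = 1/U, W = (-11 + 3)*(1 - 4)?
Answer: -12025/96 ≈ -125.26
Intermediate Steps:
s(C, V) = C*V
W = 24 (W = -8*(-3) = 24)
(w(W) + 501)/(326 + s(22, -15)) = (1/24 + 501)/(326 + 22*(-15)) = (1/24 + 501)/(326 - 330) = (12025/24)/(-4) = (12025/24)*(-¼) = -12025/96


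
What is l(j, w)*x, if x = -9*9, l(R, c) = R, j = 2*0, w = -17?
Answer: 0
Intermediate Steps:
j = 0
x = -81
l(j, w)*x = 0*(-81) = 0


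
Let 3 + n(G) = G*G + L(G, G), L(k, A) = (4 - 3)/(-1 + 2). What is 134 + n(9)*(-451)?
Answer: -35495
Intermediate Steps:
L(k, A) = 1 (L(k, A) = 1/1 = 1*1 = 1)
n(G) = -2 + G² (n(G) = -3 + (G*G + 1) = -3 + (G² + 1) = -3 + (1 + G²) = -2 + G²)
134 + n(9)*(-451) = 134 + (-2 + 9²)*(-451) = 134 + (-2 + 81)*(-451) = 134 + 79*(-451) = 134 - 35629 = -35495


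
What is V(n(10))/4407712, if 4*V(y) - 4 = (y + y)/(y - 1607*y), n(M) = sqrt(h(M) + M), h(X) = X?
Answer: 3211/14157570944 ≈ 2.2680e-7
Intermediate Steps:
n(M) = sqrt(2)*sqrt(M) (n(M) = sqrt(M + M) = sqrt(2*M) = sqrt(2)*sqrt(M))
V(y) = 3211/3212 (V(y) = 1 + ((y + y)/(y - 1607*y))/4 = 1 + ((2*y)/((-1606*y)))/4 = 1 + ((2*y)*(-1/(1606*y)))/4 = 1 + (1/4)*(-1/803) = 1 - 1/3212 = 3211/3212)
V(n(10))/4407712 = (3211/3212)/4407712 = (3211/3212)*(1/4407712) = 3211/14157570944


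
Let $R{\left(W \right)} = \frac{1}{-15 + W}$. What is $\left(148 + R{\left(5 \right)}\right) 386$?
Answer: $\frac{285447}{5} \approx 57089.0$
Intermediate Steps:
$\left(148 + R{\left(5 \right)}\right) 386 = \left(148 + \frac{1}{-15 + 5}\right) 386 = \left(148 + \frac{1}{-10}\right) 386 = \left(148 - \frac{1}{10}\right) 386 = \frac{1479}{10} \cdot 386 = \frac{285447}{5}$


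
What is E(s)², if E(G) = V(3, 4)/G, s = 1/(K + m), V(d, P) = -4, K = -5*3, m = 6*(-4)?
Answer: 24336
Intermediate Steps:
m = -24
K = -15
s = -1/39 (s = 1/(-15 - 24) = 1/(-39) = -1/39 ≈ -0.025641)
E(G) = -4/G
E(s)² = (-4/(-1/39))² = (-4*(-39))² = 156² = 24336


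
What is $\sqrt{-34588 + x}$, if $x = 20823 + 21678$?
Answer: $\sqrt{7913} \approx 88.955$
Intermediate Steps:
$x = 42501$
$\sqrt{-34588 + x} = \sqrt{-34588 + 42501} = \sqrt{7913}$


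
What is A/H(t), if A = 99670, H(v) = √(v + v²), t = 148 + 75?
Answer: 49835*√3122/6244 ≈ 445.95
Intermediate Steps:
t = 223
A/H(t) = 99670/(√(223*(1 + 223))) = 99670/(√(223*224)) = 99670/(√49952) = 99670/((4*√3122)) = 99670*(√3122/12488) = 49835*√3122/6244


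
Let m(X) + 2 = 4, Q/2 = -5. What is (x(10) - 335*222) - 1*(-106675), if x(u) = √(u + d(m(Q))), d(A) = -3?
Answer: 32305 + √7 ≈ 32308.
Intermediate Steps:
Q = -10 (Q = 2*(-5) = -10)
m(X) = 2 (m(X) = -2 + 4 = 2)
x(u) = √(-3 + u) (x(u) = √(u - 3) = √(-3 + u))
(x(10) - 335*222) - 1*(-106675) = (√(-3 + 10) - 335*222) - 1*(-106675) = (√7 - 74370) + 106675 = (-74370 + √7) + 106675 = 32305 + √7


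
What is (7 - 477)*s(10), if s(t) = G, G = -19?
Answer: 8930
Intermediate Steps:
s(t) = -19
(7 - 477)*s(10) = (7 - 477)*(-19) = -470*(-19) = 8930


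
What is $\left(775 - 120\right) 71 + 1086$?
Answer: $47591$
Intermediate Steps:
$\left(775 - 120\right) 71 + 1086 = 655 \cdot 71 + 1086 = 46505 + 1086 = 47591$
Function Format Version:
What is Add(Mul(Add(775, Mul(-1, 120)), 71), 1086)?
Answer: 47591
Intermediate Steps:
Add(Mul(Add(775, Mul(-1, 120)), 71), 1086) = Add(Mul(Add(775, -120), 71), 1086) = Add(Mul(655, 71), 1086) = Add(46505, 1086) = 47591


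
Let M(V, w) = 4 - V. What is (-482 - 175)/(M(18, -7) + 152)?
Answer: -219/46 ≈ -4.7609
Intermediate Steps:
(-482 - 175)/(M(18, -7) + 152) = (-482 - 175)/((4 - 1*18) + 152) = -657/((4 - 18) + 152) = -657/(-14 + 152) = -657/138 = -657*1/138 = -219/46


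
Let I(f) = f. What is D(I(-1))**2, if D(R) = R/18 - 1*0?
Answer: 1/324 ≈ 0.0030864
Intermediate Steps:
D(R) = R/18 (D(R) = R*(1/18) + 0 = R/18 + 0 = R/18)
D(I(-1))**2 = ((1/18)*(-1))**2 = (-1/18)**2 = 1/324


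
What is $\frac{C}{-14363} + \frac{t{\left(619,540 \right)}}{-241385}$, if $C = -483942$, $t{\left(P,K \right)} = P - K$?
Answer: $\frac{116815204993}{3467012755} \approx 33.693$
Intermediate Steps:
$\frac{C}{-14363} + \frac{t{\left(619,540 \right)}}{-241385} = - \frac{483942}{-14363} + \frac{619 - 540}{-241385} = \left(-483942\right) \left(- \frac{1}{14363}\right) + \left(619 - 540\right) \left(- \frac{1}{241385}\right) = \frac{483942}{14363} + 79 \left(- \frac{1}{241385}\right) = \frac{483942}{14363} - \frac{79}{241385} = \frac{116815204993}{3467012755}$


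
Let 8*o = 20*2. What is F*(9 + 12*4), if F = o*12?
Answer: 3420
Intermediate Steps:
o = 5 (o = (20*2)/8 = (1/8)*40 = 5)
F = 60 (F = 5*12 = 60)
F*(9 + 12*4) = 60*(9 + 12*4) = 60*(9 + 48) = 60*57 = 3420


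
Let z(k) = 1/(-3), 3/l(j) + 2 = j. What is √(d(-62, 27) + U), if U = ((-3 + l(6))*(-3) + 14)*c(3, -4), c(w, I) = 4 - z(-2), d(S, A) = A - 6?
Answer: 11*√33/6 ≈ 10.532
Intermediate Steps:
l(j) = 3/(-2 + j)
z(k) = -⅓
d(S, A) = -6 + A
c(w, I) = 13/3 (c(w, I) = 4 - 1*(-⅓) = 4 + ⅓ = 13/3)
U = 1079/12 (U = ((-3 + 3/(-2 + 6))*(-3) + 14)*(13/3) = ((-3 + 3/4)*(-3) + 14)*(13/3) = ((-3 + 3*(¼))*(-3) + 14)*(13/3) = ((-3 + ¾)*(-3) + 14)*(13/3) = (-9/4*(-3) + 14)*(13/3) = (27/4 + 14)*(13/3) = (83/4)*(13/3) = 1079/12 ≈ 89.917)
√(d(-62, 27) + U) = √((-6 + 27) + 1079/12) = √(21 + 1079/12) = √(1331/12) = 11*√33/6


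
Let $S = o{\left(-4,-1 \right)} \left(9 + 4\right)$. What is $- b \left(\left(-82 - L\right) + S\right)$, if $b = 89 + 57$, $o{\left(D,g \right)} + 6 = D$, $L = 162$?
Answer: $54604$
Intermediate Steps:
$o{\left(D,g \right)} = -6 + D$
$b = 146$
$S = -130$ ($S = \left(-6 - 4\right) \left(9 + 4\right) = \left(-10\right) 13 = -130$)
$- b \left(\left(-82 - L\right) + S\right) = \left(-1\right) 146 \left(\left(-82 - 162\right) - 130\right) = - 146 \left(\left(-82 - 162\right) - 130\right) = - 146 \left(-244 - 130\right) = \left(-146\right) \left(-374\right) = 54604$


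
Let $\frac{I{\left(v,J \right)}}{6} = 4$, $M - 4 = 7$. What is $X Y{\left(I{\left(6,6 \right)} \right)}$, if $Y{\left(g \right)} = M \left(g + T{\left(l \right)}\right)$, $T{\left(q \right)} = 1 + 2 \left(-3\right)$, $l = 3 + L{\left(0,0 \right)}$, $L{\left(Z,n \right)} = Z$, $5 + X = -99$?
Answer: $-21736$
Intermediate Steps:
$M = 11$ ($M = 4 + 7 = 11$)
$X = -104$ ($X = -5 - 99 = -104$)
$I{\left(v,J \right)} = 24$ ($I{\left(v,J \right)} = 6 \cdot 4 = 24$)
$l = 3$ ($l = 3 + 0 = 3$)
$T{\left(q \right)} = -5$ ($T{\left(q \right)} = 1 - 6 = -5$)
$Y{\left(g \right)} = -55 + 11 g$ ($Y{\left(g \right)} = 11 \left(g - 5\right) = 11 \left(-5 + g\right) = -55 + 11 g$)
$X Y{\left(I{\left(6,6 \right)} \right)} = - 104 \left(-55 + 11 \cdot 24\right) = - 104 \left(-55 + 264\right) = \left(-104\right) 209 = -21736$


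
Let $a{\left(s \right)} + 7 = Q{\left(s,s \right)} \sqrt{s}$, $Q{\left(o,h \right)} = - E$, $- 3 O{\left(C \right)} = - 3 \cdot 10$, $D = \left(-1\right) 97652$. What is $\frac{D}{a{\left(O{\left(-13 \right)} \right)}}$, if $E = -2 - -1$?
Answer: $\frac{683564}{39} + \frac{97652 \sqrt{10}}{39} \approx 25445.0$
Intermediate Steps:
$E = -1$ ($E = -2 + 1 = -1$)
$D = -97652$
$O{\left(C \right)} = 10$ ($O{\left(C \right)} = - \frac{\left(-1\right) 3 \cdot 10}{3} = - \frac{\left(-1\right) 30}{3} = \left(- \frac{1}{3}\right) \left(-30\right) = 10$)
$Q{\left(o,h \right)} = 1$ ($Q{\left(o,h \right)} = \left(-1\right) \left(-1\right) = 1$)
$a{\left(s \right)} = -7 + \sqrt{s}$ ($a{\left(s \right)} = -7 + 1 \sqrt{s} = -7 + \sqrt{s}$)
$\frac{D}{a{\left(O{\left(-13 \right)} \right)}} = - \frac{97652}{-7 + \sqrt{10}}$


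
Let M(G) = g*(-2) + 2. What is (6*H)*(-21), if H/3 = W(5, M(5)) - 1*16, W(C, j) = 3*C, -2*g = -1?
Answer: 378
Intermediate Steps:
g = ½ (g = -½*(-1) = ½ ≈ 0.50000)
M(G) = 1 (M(G) = (½)*(-2) + 2 = -1 + 2 = 1)
H = -3 (H = 3*(3*5 - 1*16) = 3*(15 - 16) = 3*(-1) = -3)
(6*H)*(-21) = (6*(-3))*(-21) = -18*(-21) = 378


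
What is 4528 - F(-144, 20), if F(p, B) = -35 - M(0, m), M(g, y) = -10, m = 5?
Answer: 4553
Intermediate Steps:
F(p, B) = -25 (F(p, B) = -35 - 1*(-10) = -35 + 10 = -25)
4528 - F(-144, 20) = 4528 - 1*(-25) = 4528 + 25 = 4553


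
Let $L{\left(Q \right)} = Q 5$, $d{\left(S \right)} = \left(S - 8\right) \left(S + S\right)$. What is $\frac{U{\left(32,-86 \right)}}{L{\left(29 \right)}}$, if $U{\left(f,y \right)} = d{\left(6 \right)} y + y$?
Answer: $\frac{1978}{145} \approx 13.641$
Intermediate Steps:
$d{\left(S \right)} = 2 S \left(-8 + S\right)$ ($d{\left(S \right)} = \left(-8 + S\right) 2 S = 2 S \left(-8 + S\right)$)
$L{\left(Q \right)} = 5 Q$
$U{\left(f,y \right)} = - 23 y$ ($U{\left(f,y \right)} = 2 \cdot 6 \left(-8 + 6\right) y + y = 2 \cdot 6 \left(-2\right) y + y = - 24 y + y = - 23 y$)
$\frac{U{\left(32,-86 \right)}}{L{\left(29 \right)}} = \frac{\left(-23\right) \left(-86\right)}{5 \cdot 29} = \frac{1978}{145}$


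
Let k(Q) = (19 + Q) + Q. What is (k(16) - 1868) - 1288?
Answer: -3105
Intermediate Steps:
k(Q) = 19 + 2*Q
(k(16) - 1868) - 1288 = ((19 + 2*16) - 1868) - 1288 = ((19 + 32) - 1868) - 1288 = (51 - 1868) - 1288 = -1817 - 1288 = -3105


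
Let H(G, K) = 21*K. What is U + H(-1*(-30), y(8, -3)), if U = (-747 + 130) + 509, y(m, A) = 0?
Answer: -108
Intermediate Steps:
U = -108 (U = -617 + 509 = -108)
U + H(-1*(-30), y(8, -3)) = -108 + 21*0 = -108 + 0 = -108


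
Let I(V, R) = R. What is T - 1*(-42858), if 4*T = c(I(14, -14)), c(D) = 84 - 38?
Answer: 85739/2 ≈ 42870.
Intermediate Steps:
c(D) = 46
T = 23/2 (T = (¼)*46 = 23/2 ≈ 11.500)
T - 1*(-42858) = 23/2 - 1*(-42858) = 23/2 + 42858 = 85739/2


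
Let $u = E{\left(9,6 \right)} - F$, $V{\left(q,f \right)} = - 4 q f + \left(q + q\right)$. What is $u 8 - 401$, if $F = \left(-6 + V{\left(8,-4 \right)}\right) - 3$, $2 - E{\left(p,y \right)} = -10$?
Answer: $-1385$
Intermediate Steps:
$E{\left(p,y \right)} = 12$ ($E{\left(p,y \right)} = 2 - -10 = 2 + 10 = 12$)
$V{\left(q,f \right)} = 2 q - 4 f q$ ($V{\left(q,f \right)} = - 4 f q + 2 q = 2 q - 4 f q$)
$F = 135$ ($F = \left(-6 + 2 \cdot 8 \left(1 - -8\right)\right) - 3 = \left(-6 + 2 \cdot 8 \left(1 + 8\right)\right) - 3 = \left(-6 + 2 \cdot 8 \cdot 9\right) - 3 = \left(-6 + 144\right) - 3 = 138 - 3 = 135$)
$u = -123$ ($u = 12 - 135 = -123$)
$u 8 - 401 = \left(-123\right) 8 - 401 = -984 - 401 = -1385$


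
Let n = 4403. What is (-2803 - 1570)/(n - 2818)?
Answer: -4373/1585 ≈ -2.7590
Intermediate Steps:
(-2803 - 1570)/(n - 2818) = (-2803 - 1570)/(4403 - 2818) = -4373/1585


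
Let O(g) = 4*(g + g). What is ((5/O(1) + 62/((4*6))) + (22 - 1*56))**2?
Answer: 546121/576 ≈ 948.13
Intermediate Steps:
O(g) = 8*g (O(g) = 4*(2*g) = 8*g)
((5/O(1) + 62/((4*6))) + (22 - 1*56))**2 = ((5/((8*1)) + 62/((4*6))) + (22 - 1*56))**2 = ((5/8 + 62/24) + (22 - 56))**2 = ((5*(1/8) + 62*(1/24)) - 34)**2 = ((5/8 + 31/12) - 34)**2 = (77/24 - 34)**2 = (-739/24)**2 = 546121/576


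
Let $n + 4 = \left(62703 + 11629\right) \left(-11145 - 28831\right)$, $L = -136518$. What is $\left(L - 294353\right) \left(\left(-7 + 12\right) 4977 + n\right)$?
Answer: $1280320746302521$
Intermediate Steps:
$n = -2971496036$ ($n = -4 + \left(62703 + 11629\right) \left(-11145 - 28831\right) = -4 + 74332 \left(-39976\right) = -4 - 2971496032 = -2971496036$)
$\left(L - 294353\right) \left(\left(-7 + 12\right) 4977 + n\right) = \left(-136518 - 294353\right) \left(\left(-7 + 12\right) 4977 - 2971496036\right) = - 430871 \left(5 \cdot 4977 - 2971496036\right) = - 430871 \left(24885 - 2971496036\right) = \left(-430871\right) \left(-2971471151\right) = 1280320746302521$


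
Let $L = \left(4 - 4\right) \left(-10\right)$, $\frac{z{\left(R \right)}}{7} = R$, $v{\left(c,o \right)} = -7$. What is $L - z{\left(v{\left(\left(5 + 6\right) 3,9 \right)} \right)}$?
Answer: $49$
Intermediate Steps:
$z{\left(R \right)} = 7 R$
$L = 0$ ($L = 0 \left(-10\right) = 0$)
$L - z{\left(v{\left(\left(5 + 6\right) 3,9 \right)} \right)} = 0 - 7 \left(-7\right) = 0 - -49 = 0 + 49 = 49$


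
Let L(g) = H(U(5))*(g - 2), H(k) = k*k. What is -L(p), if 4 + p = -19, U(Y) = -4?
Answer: 400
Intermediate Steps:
H(k) = k**2
p = -23 (p = -4 - 19 = -23)
L(g) = -32 + 16*g (L(g) = (-4)**2*(g - 2) = 16*(-2 + g) = -32 + 16*g)
-L(p) = -(-32 + 16*(-23)) = -(-32 - 368) = -1*(-400) = 400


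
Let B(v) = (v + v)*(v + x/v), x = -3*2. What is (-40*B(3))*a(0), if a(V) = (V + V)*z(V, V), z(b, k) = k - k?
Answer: 0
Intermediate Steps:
x = -6
z(b, k) = 0
B(v) = 2*v*(v - 6/v) (B(v) = (v + v)*(v - 6/v) = (2*v)*(v - 6/v) = 2*v*(v - 6/v))
a(V) = 0 (a(V) = (V + V)*0 = (2*V)*0 = 0)
(-40*B(3))*a(0) = -40*(-12 + 2*3**2)*0 = -40*(-12 + 2*9)*0 = -40*(-12 + 18)*0 = -40*6*0 = -240*0 = 0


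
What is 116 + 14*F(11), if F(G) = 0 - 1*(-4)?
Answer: 172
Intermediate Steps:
F(G) = 4 (F(G) = 0 + 4 = 4)
116 + 14*F(11) = 116 + 14*4 = 116 + 56 = 172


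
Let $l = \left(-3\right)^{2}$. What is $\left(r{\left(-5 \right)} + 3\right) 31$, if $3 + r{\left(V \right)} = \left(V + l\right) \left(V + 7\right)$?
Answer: $248$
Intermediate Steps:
$l = 9$
$r{\left(V \right)} = -3 + \left(7 + V\right) \left(9 + V\right)$ ($r{\left(V \right)} = -3 + \left(V + 9\right) \left(V + 7\right) = -3 + \left(9 + V\right) \left(7 + V\right) = -3 + \left(7 + V\right) \left(9 + V\right)$)
$\left(r{\left(-5 \right)} + 3\right) 31 = \left(\left(60 + \left(-5\right)^{2} + 16 \left(-5\right)\right) + 3\right) 31 = \left(\left(60 + 25 - 80\right) + 3\right) 31 = \left(5 + 3\right) 31 = 8 \cdot 31 = 248$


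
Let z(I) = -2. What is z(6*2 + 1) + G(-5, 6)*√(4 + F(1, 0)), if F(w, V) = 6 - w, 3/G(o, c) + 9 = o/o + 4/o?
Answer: -133/44 ≈ -3.0227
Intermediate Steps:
G(o, c) = 3/(-8 + 4/o) (G(o, c) = 3/(-9 + (o/o + 4/o)) = 3/(-9 + (1 + 4/o)) = 3/(-8 + 4/o))
z(6*2 + 1) + G(-5, 6)*√(4 + F(1, 0)) = -2 + (-3*(-5)/(-4 + 8*(-5)))*√(4 + (6 - 1*1)) = -2 + (-3*(-5)/(-4 - 40))*√(4 + (6 - 1)) = -2 + (-3*(-5)/(-44))*√(4 + 5) = -2 + (-3*(-5)*(-1/44))*√9 = -2 - 15/44*3 = -2 - 45/44 = -133/44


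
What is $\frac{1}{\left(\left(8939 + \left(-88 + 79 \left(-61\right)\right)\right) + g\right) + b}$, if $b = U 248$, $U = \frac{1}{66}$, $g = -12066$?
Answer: $- \frac{33}{264998} \approx -0.00012453$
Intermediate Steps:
$U = \frac{1}{66} \approx 0.015152$
$b = \frac{124}{33}$ ($b = \frac{1}{66} \cdot 248 = \frac{124}{33} \approx 3.7576$)
$\frac{1}{\left(\left(8939 + \left(-88 + 79 \left(-61\right)\right)\right) + g\right) + b} = \frac{1}{\left(\left(8939 + \left(-88 + 79 \left(-61\right)\right)\right) - 12066\right) + \frac{124}{33}} = \frac{1}{\left(\left(8939 - 4907\right) - 12066\right) + \frac{124}{33}} = \frac{1}{\left(4032 - 12066\right) + \frac{124}{33}} = \frac{1}{-8034 + \frac{124}{33}} = \frac{1}{- \frac{264998}{33}} = - \frac{33}{264998}$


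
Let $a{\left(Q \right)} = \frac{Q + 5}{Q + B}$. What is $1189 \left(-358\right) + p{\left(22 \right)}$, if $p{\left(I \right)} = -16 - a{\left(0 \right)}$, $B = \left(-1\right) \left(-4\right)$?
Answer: $- \frac{1702717}{4} \approx -4.2568 \cdot 10^{5}$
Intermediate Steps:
$B = 4$
$a{\left(Q \right)} = \frac{5 + Q}{4 + Q}$ ($a{\left(Q \right)} = \frac{Q + 5}{Q + 4} = \frac{5 + Q}{4 + Q}$)
$p{\left(I \right)} = - \frac{69}{4}$ ($p{\left(I \right)} = -16 - \frac{5 + 0}{4 + 0} = -16 - \frac{1}{4} \cdot 5 = -16 - \frac{5}{4} = - \frac{69}{4}$)
$1189 \left(-358\right) + p{\left(22 \right)} = 1189 \left(-358\right) - \frac{69}{4} = -425662 - \frac{69}{4} = - \frac{1702717}{4}$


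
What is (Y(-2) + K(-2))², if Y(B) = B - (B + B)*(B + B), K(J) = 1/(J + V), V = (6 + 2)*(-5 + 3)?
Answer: 105625/324 ≈ 326.00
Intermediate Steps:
V = -16 (V = 8*(-2) = -16)
K(J) = 1/(-16 + J) (K(J) = 1/(J - 16) = 1/(-16 + J))
Y(B) = B - 4*B² (Y(B) = B - 2*B*2*B = B - 4*B²)
(Y(-2) + K(-2))² = (-2*(1 - 4*(-2)) + 1/(-16 - 2))² = (-2*(1 + 8) + 1/(-18))² = (-2*9 - 1/18)² = (-18 - 1/18)² = (-325/18)² = 105625/324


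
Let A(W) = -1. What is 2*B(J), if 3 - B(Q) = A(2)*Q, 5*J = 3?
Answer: 36/5 ≈ 7.2000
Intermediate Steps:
J = 3/5 (J = (1/5)*3 = 3/5 ≈ 0.60000)
B(Q) = 3 + Q (B(Q) = 3 - (-1)*Q = 3 + Q)
2*B(J) = 2*(3 + 3/5) = 2*(18/5) = 36/5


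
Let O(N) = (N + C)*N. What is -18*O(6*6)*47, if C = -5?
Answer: -944136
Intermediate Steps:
O(N) = N*(-5 + N) (O(N) = (N - 5)*N = (-5 + N)*N = N*(-5 + N))
-18*O(6*6)*47 = -18*6*6*(-5 + 6*6)*47 = -648*(-5 + 36)*47 = -648*31*47 = -18*1116*47 = -20088*47 = -944136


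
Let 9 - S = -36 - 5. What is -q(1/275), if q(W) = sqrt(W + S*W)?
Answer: -sqrt(561)/55 ≈ -0.43064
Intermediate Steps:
S = 50 (S = 9 - (-36 - 5) = 9 - 1*(-41) = 9 + 41 = 50)
q(W) = sqrt(51)*sqrt(W) (q(W) = sqrt(W + 50*W) = sqrt(51*W) = sqrt(51)*sqrt(W))
-q(1/275) = -sqrt(51)*sqrt(1/275) = -sqrt(51)*sqrt(11)/55 = -sqrt(561)/55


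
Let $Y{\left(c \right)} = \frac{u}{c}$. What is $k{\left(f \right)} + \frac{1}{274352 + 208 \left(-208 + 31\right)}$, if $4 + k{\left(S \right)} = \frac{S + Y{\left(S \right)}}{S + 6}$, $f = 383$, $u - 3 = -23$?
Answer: $- \frac{106719787557}{35389776032} \approx -3.0156$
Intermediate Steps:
$u = -20$ ($u = 3 - 23 = -20$)
$Y{\left(c \right)} = - \frac{20}{c}$
$k{\left(S \right)} = -4 + \frac{S - \frac{20}{S}}{6 + S}$ ($k{\left(S \right)} = -4 + \frac{S - \frac{20}{S}}{S + 6} = -4 + \frac{S - \frac{20}{S}}{6 + S}$)
$k{\left(f \right)} + \frac{1}{274352 + 208 \left(-208 + 31\right)} = \frac{-20 - 1149 \left(8 + 383\right)}{383 \left(6 + 383\right)} + \frac{1}{274352 + 208 \left(-208 + 31\right)} = \frac{-20 - 1149 \cdot 391}{383 \cdot 389} + \frac{1}{274352 + 208 \left(-177\right)} = \frac{1}{383} \cdot \frac{1}{389} \left(-20 - 449259\right) + \frac{1}{274352 - 36816} = \frac{1}{383} \cdot \frac{1}{389} \left(-449279\right) + \frac{1}{237536} = - \frac{449279}{148987} + \frac{1}{237536} = - \frac{106719787557}{35389776032}$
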